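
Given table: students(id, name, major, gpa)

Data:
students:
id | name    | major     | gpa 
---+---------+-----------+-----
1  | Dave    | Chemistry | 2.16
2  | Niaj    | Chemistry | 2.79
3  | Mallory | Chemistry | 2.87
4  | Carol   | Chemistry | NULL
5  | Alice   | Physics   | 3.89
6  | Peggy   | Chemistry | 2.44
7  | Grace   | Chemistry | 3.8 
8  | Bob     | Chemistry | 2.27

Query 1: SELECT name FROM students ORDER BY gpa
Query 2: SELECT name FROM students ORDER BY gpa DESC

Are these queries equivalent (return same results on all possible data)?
No, not equivalent

Query 1 returns: [('Carol',), ('Dave',), ('Bob',), ('Peggy',), ('Niaj',), ('Mallory',), ('Grace',), ('Alice',)]
Query 2 returns: [('Alice',), ('Grace',), ('Mallory',), ('Niaj',), ('Peggy',), ('Bob',), ('Dave',), ('Carol',)]

Reason: ASC vs DESC gives opposite ordering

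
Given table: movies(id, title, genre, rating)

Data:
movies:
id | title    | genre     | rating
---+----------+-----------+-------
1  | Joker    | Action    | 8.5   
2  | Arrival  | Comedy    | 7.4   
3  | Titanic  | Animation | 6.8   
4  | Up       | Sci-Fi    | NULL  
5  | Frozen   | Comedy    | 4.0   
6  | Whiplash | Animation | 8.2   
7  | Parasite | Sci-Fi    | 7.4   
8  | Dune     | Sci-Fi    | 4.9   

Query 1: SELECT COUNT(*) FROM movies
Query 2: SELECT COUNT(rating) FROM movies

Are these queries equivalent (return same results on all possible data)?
No, not equivalent

Query 1 returns: [(8,)]
Query 2 returns: [(7,)]

Reason: COUNT(*) includes NULLs, COUNT(column) excludes them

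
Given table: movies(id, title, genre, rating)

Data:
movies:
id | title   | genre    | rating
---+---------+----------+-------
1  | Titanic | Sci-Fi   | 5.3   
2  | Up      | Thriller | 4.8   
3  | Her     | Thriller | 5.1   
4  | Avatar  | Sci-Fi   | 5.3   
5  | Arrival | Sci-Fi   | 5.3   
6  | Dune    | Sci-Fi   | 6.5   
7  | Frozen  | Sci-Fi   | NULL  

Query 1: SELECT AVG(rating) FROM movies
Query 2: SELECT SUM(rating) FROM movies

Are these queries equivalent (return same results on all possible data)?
No, not equivalent

Query 1 returns: [(5.383333333333333,)]
Query 2 returns: [(32.3,)]

Reason: AVG vs SUM give different aggregate values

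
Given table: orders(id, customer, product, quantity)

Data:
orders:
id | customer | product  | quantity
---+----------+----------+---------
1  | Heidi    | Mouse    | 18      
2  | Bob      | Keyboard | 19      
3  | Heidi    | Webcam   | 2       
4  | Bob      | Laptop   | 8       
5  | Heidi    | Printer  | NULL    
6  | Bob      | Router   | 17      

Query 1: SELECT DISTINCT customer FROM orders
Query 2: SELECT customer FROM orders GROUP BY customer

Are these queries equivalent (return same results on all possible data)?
Yes, equivalent

Both queries return: [('Bob',), ('Heidi',)]

Reason: Both get unique customers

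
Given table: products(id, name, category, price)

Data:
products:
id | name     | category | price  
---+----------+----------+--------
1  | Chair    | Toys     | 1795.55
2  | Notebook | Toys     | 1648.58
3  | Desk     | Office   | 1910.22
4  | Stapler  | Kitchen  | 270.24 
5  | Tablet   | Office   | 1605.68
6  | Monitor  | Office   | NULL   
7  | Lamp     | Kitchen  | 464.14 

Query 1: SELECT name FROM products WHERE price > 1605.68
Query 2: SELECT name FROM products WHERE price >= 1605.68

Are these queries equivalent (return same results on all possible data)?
No, not equivalent

Query 1 returns: [('Chair',), ('Notebook',), ('Desk',)]
Query 2 returns: [('Chair',), ('Notebook',), ('Desk',), ('Tablet',)]

Reason: > vs >= gives different results when price = 1605.68 exists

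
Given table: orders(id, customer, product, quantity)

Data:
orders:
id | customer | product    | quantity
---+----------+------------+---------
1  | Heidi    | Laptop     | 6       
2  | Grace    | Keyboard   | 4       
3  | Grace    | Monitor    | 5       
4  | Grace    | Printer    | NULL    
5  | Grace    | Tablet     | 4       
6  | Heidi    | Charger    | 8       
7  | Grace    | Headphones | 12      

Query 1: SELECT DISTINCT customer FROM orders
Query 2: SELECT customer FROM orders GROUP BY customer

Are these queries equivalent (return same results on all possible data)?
Yes, equivalent

Both queries return: [('Grace',), ('Heidi',)]

Reason: Both get unique customers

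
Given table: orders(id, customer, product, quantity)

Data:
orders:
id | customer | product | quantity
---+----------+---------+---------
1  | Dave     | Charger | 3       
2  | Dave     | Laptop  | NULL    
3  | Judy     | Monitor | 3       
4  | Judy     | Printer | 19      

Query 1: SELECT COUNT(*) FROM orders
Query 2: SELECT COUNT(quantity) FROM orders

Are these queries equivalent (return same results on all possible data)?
No, not equivalent

Query 1 returns: [(4,)]
Query 2 returns: [(3,)]

Reason: COUNT(*) includes NULLs, COUNT(column) excludes them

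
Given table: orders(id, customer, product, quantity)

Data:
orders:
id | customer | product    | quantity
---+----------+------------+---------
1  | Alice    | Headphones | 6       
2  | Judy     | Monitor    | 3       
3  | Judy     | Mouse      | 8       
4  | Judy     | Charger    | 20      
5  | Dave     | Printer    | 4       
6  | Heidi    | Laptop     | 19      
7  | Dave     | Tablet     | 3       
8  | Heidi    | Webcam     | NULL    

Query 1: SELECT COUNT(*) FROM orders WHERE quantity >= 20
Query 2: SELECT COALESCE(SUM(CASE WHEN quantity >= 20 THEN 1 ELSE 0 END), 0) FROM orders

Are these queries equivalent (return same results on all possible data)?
Yes, equivalent

Both queries return: [(1,)]

Reason: COUNT with WHERE vs conditional SUM (COALESCE handles empty-table NULL)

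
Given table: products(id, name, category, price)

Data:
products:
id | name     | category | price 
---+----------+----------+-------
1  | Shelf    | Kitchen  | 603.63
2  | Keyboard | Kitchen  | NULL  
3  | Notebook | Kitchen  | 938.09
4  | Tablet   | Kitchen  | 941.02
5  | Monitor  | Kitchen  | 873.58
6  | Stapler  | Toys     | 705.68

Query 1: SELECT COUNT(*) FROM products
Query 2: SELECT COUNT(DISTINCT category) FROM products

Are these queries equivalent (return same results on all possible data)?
No, not equivalent

Query 1 returns: [(6,)]
Query 2 returns: [(2,)]

Reason: COUNT(*) counts rows, COUNT(DISTINCT category) counts unique categorys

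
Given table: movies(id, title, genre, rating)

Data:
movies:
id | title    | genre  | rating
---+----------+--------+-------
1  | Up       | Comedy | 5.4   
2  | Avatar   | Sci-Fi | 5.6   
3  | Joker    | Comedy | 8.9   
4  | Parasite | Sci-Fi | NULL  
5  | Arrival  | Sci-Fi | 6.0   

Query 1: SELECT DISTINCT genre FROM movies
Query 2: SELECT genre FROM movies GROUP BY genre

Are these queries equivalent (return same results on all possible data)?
Yes, equivalent

Both queries return: [('Comedy',), ('Sci-Fi',)]

Reason: Both get unique genres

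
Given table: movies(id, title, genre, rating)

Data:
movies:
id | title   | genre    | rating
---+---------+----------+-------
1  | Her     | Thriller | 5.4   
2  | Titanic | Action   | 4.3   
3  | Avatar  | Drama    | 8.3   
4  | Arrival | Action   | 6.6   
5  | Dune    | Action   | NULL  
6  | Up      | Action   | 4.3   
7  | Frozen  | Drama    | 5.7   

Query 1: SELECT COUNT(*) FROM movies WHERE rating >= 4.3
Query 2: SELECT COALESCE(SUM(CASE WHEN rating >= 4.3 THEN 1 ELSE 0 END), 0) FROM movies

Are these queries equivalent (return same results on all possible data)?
Yes, equivalent

Both queries return: [(6,)]

Reason: COUNT with WHERE vs conditional SUM (COALESCE handles empty-table NULL)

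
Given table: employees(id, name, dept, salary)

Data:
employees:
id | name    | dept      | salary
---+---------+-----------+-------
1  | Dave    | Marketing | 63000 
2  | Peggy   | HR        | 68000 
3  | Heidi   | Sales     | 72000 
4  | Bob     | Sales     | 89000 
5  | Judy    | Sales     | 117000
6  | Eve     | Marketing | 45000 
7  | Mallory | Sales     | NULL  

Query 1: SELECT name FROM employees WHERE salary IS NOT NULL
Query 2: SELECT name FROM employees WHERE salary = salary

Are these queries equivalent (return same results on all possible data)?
Yes, equivalent

Both queries return: [('Bob',), ('Dave',), ('Eve',), ('Heidi',), ('Judy',), ('Peggy',)]

Reason: IS NOT NULL vs self-equality (both exclude NULLs)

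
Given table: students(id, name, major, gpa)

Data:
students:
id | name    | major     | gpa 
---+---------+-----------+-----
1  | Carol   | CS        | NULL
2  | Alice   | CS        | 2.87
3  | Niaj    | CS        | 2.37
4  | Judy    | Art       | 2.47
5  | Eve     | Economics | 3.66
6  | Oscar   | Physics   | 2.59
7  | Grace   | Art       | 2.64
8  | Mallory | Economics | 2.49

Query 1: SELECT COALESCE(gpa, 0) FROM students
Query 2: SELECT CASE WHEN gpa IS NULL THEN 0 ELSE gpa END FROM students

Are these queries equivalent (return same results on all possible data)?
Yes, equivalent

Both queries return: [(0,), (2.37,), (2.47,), (2.49,), (2.59,), (2.64,), (2.87,), (3.66,)]

Reason: COALESCE vs CASE for NULL handling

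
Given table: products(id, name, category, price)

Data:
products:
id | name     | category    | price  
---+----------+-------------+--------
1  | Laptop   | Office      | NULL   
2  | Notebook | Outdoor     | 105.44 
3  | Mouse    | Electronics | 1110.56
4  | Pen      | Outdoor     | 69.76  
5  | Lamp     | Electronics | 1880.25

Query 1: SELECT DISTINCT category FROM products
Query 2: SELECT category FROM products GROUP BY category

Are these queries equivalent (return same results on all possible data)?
Yes, equivalent

Both queries return: [('Electronics',), ('Office',), ('Outdoor',)]

Reason: Both get unique categorys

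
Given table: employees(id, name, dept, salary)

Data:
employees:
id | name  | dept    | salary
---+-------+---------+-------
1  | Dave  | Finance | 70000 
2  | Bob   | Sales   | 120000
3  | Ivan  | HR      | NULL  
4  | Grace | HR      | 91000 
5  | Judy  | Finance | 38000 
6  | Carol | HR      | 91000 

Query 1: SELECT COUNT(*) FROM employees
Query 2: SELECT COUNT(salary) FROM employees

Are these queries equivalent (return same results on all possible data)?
No, not equivalent

Query 1 returns: [(6,)]
Query 2 returns: [(5,)]

Reason: COUNT(*) includes NULLs, COUNT(column) excludes them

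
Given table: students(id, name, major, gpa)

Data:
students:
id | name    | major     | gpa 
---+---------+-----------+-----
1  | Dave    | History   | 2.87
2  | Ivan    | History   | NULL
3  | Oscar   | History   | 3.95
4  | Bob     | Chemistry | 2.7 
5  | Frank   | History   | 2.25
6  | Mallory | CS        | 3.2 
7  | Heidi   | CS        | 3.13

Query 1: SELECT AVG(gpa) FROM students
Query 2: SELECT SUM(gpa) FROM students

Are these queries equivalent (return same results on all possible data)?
No, not equivalent

Query 1 returns: [(3.016666666666667,)]
Query 2 returns: [(18.1,)]

Reason: AVG vs SUM give different aggregate values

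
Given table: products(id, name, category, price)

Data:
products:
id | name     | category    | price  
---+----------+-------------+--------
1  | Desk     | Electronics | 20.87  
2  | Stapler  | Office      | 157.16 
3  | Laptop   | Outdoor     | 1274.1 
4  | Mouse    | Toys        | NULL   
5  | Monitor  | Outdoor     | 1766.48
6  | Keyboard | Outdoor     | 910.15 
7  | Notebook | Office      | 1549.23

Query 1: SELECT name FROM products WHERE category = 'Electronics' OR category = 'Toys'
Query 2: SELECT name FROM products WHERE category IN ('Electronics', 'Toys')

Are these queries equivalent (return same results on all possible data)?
Yes, equivalent

Both queries return: [('Desk',), ('Mouse',)]

Reason: OR vs IN are equivalent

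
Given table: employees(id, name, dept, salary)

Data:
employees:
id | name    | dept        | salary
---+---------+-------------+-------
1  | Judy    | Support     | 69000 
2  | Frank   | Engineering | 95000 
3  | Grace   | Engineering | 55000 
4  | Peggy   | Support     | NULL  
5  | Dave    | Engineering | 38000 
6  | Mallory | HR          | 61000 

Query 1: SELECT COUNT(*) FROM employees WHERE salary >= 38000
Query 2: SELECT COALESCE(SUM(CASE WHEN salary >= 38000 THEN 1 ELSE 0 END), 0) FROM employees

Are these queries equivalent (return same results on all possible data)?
Yes, equivalent

Both queries return: [(5,)]

Reason: COUNT with WHERE vs conditional SUM (COALESCE handles empty-table NULL)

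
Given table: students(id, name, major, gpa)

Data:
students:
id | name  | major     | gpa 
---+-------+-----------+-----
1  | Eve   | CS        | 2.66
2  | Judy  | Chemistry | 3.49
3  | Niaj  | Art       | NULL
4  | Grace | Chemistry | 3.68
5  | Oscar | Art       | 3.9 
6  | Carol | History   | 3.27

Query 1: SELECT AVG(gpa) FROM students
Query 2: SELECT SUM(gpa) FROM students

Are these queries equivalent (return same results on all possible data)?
No, not equivalent

Query 1 returns: [(3.4,)]
Query 2 returns: [(17.0,)]

Reason: AVG vs SUM give different aggregate values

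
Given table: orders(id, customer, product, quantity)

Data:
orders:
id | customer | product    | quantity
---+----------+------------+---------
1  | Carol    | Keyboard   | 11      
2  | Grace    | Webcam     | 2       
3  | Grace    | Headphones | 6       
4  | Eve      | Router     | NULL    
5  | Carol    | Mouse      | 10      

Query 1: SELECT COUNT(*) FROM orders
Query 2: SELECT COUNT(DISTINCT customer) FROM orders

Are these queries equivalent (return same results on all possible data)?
No, not equivalent

Query 1 returns: [(5,)]
Query 2 returns: [(3,)]

Reason: COUNT(*) counts rows, COUNT(DISTINCT customer) counts unique customers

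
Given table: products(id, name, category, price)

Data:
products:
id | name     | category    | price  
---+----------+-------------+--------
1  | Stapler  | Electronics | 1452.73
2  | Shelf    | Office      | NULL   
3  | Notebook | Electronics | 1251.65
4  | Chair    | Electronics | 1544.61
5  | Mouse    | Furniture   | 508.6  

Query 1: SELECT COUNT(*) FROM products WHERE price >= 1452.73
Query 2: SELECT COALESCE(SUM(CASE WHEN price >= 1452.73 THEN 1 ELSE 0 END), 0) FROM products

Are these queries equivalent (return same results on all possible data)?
Yes, equivalent

Both queries return: [(2,)]

Reason: COUNT with WHERE vs conditional SUM (COALESCE handles empty-table NULL)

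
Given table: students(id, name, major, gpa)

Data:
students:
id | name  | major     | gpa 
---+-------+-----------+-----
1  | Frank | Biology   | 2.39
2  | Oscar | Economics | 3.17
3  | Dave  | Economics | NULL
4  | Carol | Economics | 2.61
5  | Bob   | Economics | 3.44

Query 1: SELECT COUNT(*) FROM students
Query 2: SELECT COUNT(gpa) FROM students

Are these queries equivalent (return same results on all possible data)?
No, not equivalent

Query 1 returns: [(5,)]
Query 2 returns: [(4,)]

Reason: COUNT(*) includes NULLs, COUNT(column) excludes them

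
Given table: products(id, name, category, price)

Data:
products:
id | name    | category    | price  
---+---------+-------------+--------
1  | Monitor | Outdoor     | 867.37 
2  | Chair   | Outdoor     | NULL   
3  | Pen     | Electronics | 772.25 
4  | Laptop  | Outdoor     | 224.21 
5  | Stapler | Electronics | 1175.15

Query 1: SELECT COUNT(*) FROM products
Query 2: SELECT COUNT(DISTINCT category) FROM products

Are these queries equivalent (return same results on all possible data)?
No, not equivalent

Query 1 returns: [(5,)]
Query 2 returns: [(2,)]

Reason: COUNT(*) counts rows, COUNT(DISTINCT category) counts unique categorys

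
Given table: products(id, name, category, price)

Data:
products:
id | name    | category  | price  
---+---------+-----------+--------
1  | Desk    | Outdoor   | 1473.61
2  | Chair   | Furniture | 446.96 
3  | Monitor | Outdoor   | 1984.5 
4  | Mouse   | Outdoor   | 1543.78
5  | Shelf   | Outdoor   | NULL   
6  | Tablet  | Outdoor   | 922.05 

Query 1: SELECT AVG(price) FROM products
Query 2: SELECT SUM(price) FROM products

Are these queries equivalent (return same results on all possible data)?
No, not equivalent

Query 1 returns: [(1274.1799999999998,)]
Query 2 returns: [(6370.9,)]

Reason: AVG vs SUM give different aggregate values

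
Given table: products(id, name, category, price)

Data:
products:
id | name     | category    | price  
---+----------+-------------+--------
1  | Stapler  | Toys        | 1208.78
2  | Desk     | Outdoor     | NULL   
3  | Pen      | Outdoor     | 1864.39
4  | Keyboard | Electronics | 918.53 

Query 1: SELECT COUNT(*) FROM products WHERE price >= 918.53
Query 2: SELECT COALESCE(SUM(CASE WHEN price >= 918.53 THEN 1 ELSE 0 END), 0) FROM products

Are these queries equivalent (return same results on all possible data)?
Yes, equivalent

Both queries return: [(3,)]

Reason: COUNT with WHERE vs conditional SUM (COALESCE handles empty-table NULL)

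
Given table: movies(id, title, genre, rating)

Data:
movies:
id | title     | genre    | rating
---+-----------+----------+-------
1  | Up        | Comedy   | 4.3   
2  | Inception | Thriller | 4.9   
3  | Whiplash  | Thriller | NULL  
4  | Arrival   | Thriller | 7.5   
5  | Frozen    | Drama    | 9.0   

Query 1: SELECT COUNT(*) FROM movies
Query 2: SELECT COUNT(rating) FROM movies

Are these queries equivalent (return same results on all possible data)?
No, not equivalent

Query 1 returns: [(5,)]
Query 2 returns: [(4,)]

Reason: COUNT(*) includes NULLs, COUNT(column) excludes them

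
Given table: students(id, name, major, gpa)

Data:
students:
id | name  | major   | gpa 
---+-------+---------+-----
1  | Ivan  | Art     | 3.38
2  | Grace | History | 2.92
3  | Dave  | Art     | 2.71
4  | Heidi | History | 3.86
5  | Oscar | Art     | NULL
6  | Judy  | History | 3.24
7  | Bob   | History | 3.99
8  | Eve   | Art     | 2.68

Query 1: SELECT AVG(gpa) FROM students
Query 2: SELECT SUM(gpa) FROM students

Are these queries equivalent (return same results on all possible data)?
No, not equivalent

Query 1 returns: [(3.2542857142857144,)]
Query 2 returns: [(22.78,)]

Reason: AVG vs SUM give different aggregate values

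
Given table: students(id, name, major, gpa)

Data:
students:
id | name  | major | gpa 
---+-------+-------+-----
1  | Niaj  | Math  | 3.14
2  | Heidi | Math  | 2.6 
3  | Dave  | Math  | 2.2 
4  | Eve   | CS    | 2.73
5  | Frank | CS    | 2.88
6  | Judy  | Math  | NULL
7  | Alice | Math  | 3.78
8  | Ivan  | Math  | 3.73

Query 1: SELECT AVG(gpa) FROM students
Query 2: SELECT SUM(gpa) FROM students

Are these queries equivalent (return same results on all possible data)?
No, not equivalent

Query 1 returns: [(3.0085714285714285,)]
Query 2 returns: [(21.06,)]

Reason: AVG vs SUM give different aggregate values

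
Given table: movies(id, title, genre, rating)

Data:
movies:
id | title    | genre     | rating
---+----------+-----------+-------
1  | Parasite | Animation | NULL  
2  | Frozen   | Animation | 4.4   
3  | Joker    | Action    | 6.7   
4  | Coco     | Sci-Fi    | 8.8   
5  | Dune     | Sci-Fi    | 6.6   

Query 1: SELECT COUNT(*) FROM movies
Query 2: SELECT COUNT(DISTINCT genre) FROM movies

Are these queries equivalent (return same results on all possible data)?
No, not equivalent

Query 1 returns: [(5,)]
Query 2 returns: [(3,)]

Reason: COUNT(*) counts rows, COUNT(DISTINCT genre) counts unique genres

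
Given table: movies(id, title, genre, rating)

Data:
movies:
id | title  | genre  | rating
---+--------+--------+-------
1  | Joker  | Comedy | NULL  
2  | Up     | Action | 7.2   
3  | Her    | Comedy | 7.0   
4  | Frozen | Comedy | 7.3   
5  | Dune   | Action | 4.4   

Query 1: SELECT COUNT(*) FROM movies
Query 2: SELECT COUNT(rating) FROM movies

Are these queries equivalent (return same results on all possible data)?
No, not equivalent

Query 1 returns: [(5,)]
Query 2 returns: [(4,)]

Reason: COUNT(*) includes NULLs, COUNT(column) excludes them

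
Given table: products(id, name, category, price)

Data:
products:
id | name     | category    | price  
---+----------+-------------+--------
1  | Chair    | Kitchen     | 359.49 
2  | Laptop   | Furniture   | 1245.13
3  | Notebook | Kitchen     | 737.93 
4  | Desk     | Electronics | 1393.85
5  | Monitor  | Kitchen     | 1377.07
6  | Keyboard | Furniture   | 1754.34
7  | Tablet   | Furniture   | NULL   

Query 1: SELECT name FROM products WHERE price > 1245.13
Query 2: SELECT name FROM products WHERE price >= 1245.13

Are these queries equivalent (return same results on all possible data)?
No, not equivalent

Query 1 returns: [('Desk',), ('Monitor',), ('Keyboard',)]
Query 2 returns: [('Laptop',), ('Desk',), ('Monitor',), ('Keyboard',)]

Reason: > vs >= gives different results when price = 1245.13 exists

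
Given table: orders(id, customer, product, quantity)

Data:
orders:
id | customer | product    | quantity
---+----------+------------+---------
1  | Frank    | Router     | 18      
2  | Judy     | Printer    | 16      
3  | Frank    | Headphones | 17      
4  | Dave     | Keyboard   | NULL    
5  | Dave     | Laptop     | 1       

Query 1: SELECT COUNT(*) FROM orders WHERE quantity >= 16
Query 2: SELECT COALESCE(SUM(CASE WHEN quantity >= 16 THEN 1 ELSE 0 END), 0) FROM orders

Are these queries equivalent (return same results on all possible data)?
Yes, equivalent

Both queries return: [(3,)]

Reason: COUNT with WHERE vs conditional SUM (COALESCE handles empty-table NULL)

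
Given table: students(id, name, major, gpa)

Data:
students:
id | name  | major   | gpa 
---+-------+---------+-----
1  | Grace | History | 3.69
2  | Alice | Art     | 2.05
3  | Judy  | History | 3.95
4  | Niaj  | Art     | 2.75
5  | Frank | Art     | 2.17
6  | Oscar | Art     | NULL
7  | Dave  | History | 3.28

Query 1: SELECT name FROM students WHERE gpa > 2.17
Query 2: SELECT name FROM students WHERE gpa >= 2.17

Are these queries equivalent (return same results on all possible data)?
No, not equivalent

Query 1 returns: [('Grace',), ('Judy',), ('Niaj',), ('Dave',)]
Query 2 returns: [('Grace',), ('Judy',), ('Niaj',), ('Frank',), ('Dave',)]

Reason: > vs >= gives different results when gpa = 2.17 exists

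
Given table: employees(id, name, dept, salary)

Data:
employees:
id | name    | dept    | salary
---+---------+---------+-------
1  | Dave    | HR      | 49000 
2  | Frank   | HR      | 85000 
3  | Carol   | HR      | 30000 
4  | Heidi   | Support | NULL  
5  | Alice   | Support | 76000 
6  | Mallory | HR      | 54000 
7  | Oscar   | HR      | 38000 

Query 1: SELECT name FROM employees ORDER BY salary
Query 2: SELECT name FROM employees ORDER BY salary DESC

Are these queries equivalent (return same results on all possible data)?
No, not equivalent

Query 1 returns: [('Heidi',), ('Carol',), ('Oscar',), ('Dave',), ('Mallory',), ('Alice',), ('Frank',)]
Query 2 returns: [('Frank',), ('Alice',), ('Mallory',), ('Dave',), ('Oscar',), ('Carol',), ('Heidi',)]

Reason: ASC vs DESC gives opposite ordering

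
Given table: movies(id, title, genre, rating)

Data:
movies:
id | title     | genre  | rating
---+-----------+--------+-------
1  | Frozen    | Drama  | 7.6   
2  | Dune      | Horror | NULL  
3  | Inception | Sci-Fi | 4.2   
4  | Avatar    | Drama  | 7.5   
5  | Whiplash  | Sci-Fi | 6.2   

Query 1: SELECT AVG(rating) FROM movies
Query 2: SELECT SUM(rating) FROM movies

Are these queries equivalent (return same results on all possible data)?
No, not equivalent

Query 1 returns: [(6.375,)]
Query 2 returns: [(25.5,)]

Reason: AVG vs SUM give different aggregate values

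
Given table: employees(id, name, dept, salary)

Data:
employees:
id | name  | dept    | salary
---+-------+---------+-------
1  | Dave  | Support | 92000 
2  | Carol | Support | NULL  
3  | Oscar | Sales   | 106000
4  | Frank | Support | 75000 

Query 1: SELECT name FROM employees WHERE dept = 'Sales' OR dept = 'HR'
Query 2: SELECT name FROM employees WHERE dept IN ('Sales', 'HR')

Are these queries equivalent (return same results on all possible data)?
Yes, equivalent

Both queries return: [('Oscar',)]

Reason: OR vs IN are equivalent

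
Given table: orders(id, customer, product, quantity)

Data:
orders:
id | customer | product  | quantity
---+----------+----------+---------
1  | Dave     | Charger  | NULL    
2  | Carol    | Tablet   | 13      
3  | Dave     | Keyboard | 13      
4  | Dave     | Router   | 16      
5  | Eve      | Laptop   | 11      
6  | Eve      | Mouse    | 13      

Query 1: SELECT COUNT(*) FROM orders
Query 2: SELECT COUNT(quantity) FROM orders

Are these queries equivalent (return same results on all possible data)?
No, not equivalent

Query 1 returns: [(6,)]
Query 2 returns: [(5,)]

Reason: COUNT(*) includes NULLs, COUNT(column) excludes them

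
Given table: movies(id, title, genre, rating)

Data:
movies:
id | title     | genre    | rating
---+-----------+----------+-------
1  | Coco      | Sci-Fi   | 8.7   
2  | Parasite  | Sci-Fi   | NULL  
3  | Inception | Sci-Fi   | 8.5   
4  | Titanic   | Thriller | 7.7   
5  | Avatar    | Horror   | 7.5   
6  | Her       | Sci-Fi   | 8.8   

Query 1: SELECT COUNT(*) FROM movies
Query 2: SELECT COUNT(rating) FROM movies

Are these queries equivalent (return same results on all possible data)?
No, not equivalent

Query 1 returns: [(6,)]
Query 2 returns: [(5,)]

Reason: COUNT(*) includes NULLs, COUNT(column) excludes them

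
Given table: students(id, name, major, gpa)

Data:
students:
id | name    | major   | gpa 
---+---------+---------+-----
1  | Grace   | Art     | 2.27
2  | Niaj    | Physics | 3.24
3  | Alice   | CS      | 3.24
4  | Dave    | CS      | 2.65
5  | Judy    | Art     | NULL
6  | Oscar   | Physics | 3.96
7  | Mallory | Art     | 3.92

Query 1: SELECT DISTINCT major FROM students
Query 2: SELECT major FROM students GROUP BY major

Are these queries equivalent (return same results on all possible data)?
Yes, equivalent

Both queries return: [('Art',), ('CS',), ('Physics',)]

Reason: Both get unique majors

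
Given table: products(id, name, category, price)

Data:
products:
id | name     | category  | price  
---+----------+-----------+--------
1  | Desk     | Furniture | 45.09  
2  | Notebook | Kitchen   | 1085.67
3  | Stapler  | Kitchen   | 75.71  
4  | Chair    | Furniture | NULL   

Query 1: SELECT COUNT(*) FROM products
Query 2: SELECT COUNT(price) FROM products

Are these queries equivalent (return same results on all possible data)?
No, not equivalent

Query 1 returns: [(4,)]
Query 2 returns: [(3,)]

Reason: COUNT(*) includes NULLs, COUNT(column) excludes them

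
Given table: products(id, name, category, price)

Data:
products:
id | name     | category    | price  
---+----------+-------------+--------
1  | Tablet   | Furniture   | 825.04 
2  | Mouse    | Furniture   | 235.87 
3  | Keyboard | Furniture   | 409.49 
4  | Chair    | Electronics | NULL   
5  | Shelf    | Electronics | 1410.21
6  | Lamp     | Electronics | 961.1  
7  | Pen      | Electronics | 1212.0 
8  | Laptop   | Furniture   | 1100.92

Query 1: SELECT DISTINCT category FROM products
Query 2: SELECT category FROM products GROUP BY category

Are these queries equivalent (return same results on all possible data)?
Yes, equivalent

Both queries return: [('Electronics',), ('Furniture',)]

Reason: Both get unique categorys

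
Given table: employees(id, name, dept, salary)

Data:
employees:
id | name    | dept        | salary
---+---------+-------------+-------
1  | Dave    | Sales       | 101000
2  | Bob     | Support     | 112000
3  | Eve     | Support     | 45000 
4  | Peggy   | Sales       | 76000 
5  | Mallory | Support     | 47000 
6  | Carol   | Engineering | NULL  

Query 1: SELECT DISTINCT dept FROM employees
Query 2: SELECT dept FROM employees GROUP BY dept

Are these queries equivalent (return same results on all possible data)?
Yes, equivalent

Both queries return: [('Engineering',), ('Sales',), ('Support',)]

Reason: Both get unique depts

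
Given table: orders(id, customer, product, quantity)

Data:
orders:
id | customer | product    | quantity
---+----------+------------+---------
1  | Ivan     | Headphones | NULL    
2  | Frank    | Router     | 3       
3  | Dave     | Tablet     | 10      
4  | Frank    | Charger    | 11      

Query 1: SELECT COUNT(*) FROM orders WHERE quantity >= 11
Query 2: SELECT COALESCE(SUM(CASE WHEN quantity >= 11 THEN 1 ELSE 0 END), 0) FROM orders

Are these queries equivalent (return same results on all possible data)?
Yes, equivalent

Both queries return: [(1,)]

Reason: COUNT with WHERE vs conditional SUM (COALESCE handles empty-table NULL)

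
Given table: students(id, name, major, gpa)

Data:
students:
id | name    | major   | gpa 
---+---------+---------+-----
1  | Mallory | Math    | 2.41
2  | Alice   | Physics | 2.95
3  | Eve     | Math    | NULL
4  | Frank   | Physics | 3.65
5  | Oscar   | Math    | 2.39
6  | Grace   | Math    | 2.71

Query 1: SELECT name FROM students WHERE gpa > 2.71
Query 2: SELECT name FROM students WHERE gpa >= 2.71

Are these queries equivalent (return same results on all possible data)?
No, not equivalent

Query 1 returns: [('Alice',), ('Frank',)]
Query 2 returns: [('Alice',), ('Frank',), ('Grace',)]

Reason: > vs >= gives different results when gpa = 2.71 exists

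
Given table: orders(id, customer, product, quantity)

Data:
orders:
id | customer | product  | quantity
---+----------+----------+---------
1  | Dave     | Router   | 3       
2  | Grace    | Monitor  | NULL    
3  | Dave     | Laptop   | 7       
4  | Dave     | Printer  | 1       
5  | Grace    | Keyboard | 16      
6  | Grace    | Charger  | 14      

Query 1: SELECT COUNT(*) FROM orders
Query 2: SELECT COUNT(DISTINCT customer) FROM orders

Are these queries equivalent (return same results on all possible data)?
No, not equivalent

Query 1 returns: [(6,)]
Query 2 returns: [(2,)]

Reason: COUNT(*) counts rows, COUNT(DISTINCT customer) counts unique customers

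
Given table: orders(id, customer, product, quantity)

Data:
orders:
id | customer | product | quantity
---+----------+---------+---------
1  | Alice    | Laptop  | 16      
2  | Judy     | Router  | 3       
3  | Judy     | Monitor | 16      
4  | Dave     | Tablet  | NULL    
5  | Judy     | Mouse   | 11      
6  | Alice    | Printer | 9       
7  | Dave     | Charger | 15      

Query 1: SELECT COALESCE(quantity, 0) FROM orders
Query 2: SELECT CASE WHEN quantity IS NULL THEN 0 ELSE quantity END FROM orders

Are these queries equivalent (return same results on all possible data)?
Yes, equivalent

Both queries return: [(0,), (3,), (9,), (11,), (15,), (16,), (16,)]

Reason: COALESCE vs CASE for NULL handling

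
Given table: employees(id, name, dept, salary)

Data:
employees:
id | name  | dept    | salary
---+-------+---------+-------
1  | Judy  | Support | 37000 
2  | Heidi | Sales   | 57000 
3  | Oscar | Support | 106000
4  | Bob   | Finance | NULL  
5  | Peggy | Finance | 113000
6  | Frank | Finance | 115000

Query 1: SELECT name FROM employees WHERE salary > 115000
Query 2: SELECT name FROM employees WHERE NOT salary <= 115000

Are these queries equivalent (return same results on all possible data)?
Yes, equivalent

Both queries return: []

Reason: Both filter salary > 115000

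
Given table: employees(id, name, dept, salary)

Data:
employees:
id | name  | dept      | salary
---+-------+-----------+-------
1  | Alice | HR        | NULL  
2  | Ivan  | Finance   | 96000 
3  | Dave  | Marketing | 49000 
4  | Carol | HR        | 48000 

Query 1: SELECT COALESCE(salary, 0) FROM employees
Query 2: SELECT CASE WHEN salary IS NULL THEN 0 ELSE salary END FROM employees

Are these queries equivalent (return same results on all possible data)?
Yes, equivalent

Both queries return: [(0,), (48000,), (49000,), (96000,)]

Reason: COALESCE vs CASE for NULL handling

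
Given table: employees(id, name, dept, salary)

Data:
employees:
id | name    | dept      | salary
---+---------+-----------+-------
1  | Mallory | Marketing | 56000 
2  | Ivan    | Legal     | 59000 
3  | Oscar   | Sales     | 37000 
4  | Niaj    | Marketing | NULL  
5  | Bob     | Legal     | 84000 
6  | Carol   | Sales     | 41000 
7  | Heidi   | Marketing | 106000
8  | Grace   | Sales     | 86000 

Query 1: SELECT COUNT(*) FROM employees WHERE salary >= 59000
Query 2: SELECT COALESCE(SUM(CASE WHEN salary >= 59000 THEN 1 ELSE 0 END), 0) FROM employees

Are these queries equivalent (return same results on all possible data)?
Yes, equivalent

Both queries return: [(4,)]

Reason: COUNT with WHERE vs conditional SUM (COALESCE handles empty-table NULL)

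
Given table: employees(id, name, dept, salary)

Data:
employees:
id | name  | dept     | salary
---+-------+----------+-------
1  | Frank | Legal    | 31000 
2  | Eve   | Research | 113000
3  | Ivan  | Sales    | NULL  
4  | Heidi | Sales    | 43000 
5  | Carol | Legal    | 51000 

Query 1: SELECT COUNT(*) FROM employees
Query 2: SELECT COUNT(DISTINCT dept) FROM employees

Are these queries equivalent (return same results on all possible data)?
No, not equivalent

Query 1 returns: [(5,)]
Query 2 returns: [(3,)]

Reason: COUNT(*) counts rows, COUNT(DISTINCT dept) counts unique depts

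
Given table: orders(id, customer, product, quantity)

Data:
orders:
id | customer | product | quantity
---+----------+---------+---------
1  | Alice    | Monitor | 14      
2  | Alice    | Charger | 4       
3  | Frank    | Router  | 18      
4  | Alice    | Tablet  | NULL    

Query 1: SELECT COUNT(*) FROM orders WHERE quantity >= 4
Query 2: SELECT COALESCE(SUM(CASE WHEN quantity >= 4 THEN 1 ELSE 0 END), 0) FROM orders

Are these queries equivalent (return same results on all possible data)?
Yes, equivalent

Both queries return: [(3,)]

Reason: COUNT with WHERE vs conditional SUM (COALESCE handles empty-table NULL)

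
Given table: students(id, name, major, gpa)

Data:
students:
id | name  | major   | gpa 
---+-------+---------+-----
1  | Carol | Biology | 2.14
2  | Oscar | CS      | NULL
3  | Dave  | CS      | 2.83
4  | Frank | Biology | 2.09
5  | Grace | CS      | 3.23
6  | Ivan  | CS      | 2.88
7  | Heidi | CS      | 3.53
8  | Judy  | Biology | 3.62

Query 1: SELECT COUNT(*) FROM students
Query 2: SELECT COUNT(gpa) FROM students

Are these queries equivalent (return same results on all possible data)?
No, not equivalent

Query 1 returns: [(8,)]
Query 2 returns: [(7,)]

Reason: COUNT(*) includes NULLs, COUNT(column) excludes them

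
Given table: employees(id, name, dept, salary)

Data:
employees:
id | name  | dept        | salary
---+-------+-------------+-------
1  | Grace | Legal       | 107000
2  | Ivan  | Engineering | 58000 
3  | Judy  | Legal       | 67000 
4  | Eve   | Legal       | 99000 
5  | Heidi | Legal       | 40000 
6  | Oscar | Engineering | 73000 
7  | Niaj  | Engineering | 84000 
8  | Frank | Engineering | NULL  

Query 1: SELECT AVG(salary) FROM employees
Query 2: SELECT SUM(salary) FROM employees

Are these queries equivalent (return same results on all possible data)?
No, not equivalent

Query 1 returns: [(75428.57142857143,)]
Query 2 returns: [(528000,)]

Reason: AVG vs SUM give different aggregate values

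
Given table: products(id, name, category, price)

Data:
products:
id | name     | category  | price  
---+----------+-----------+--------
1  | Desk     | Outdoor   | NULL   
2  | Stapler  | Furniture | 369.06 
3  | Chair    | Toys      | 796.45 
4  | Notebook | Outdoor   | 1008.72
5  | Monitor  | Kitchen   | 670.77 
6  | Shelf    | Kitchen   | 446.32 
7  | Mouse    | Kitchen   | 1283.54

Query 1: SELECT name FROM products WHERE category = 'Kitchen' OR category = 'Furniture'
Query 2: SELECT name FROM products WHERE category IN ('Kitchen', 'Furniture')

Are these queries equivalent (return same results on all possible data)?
Yes, equivalent

Both queries return: [('Monitor',), ('Mouse',), ('Shelf',), ('Stapler',)]

Reason: OR vs IN are equivalent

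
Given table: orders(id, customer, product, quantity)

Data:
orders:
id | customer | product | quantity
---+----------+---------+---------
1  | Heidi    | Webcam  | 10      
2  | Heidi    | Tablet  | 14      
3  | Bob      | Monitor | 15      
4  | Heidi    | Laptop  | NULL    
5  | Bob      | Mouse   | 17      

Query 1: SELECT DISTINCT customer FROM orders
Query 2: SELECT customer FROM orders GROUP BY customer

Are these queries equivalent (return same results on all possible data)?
Yes, equivalent

Both queries return: [('Bob',), ('Heidi',)]

Reason: Both get unique customers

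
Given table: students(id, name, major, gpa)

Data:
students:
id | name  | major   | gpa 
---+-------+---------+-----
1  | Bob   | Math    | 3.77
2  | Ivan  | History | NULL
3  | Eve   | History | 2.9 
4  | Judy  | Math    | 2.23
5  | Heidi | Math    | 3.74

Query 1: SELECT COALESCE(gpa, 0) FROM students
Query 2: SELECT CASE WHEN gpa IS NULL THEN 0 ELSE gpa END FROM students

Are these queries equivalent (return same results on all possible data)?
Yes, equivalent

Both queries return: [(0,), (2.23,), (2.9,), (3.74,), (3.77,)]

Reason: COALESCE vs CASE for NULL handling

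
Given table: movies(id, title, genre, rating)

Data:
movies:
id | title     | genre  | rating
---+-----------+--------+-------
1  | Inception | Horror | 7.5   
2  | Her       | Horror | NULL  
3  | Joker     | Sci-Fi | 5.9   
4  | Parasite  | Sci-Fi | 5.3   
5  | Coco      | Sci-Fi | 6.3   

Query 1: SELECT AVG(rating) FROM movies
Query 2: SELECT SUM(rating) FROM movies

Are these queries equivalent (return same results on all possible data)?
No, not equivalent

Query 1 returns: [(6.25,)]
Query 2 returns: [(25.0,)]

Reason: AVG vs SUM give different aggregate values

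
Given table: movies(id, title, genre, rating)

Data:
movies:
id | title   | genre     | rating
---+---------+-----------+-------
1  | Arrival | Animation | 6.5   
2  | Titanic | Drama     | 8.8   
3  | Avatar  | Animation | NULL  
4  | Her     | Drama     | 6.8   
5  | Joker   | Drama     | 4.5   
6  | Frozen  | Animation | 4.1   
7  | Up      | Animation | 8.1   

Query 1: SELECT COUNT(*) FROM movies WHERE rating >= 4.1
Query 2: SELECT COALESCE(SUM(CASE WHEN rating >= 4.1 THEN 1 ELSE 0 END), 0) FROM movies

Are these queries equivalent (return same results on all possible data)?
Yes, equivalent

Both queries return: [(6,)]

Reason: COUNT with WHERE vs conditional SUM (COALESCE handles empty-table NULL)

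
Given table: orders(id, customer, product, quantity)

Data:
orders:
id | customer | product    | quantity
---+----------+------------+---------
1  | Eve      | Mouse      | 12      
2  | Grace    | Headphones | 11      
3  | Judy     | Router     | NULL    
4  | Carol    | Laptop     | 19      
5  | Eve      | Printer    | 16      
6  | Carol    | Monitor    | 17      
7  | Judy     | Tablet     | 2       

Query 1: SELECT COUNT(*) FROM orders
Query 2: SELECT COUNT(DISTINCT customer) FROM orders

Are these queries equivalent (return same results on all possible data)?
No, not equivalent

Query 1 returns: [(7,)]
Query 2 returns: [(4,)]

Reason: COUNT(*) counts rows, COUNT(DISTINCT customer) counts unique customers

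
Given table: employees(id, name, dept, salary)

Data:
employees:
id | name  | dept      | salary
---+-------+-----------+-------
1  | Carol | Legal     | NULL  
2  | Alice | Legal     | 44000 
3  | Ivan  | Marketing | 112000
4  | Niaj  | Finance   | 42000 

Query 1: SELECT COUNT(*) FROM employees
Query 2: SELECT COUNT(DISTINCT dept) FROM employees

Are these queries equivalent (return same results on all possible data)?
No, not equivalent

Query 1 returns: [(4,)]
Query 2 returns: [(3,)]

Reason: COUNT(*) counts rows, COUNT(DISTINCT dept) counts unique depts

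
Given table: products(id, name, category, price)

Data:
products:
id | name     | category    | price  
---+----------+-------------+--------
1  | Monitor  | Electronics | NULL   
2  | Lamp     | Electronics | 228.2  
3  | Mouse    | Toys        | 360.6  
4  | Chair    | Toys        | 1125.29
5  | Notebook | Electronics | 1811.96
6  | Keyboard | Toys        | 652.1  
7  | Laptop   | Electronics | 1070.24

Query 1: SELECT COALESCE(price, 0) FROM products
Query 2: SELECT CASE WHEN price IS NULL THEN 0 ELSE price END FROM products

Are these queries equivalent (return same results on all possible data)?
Yes, equivalent

Both queries return: [(0,), (228.2,), (360.6,), (652.1,), (1070.24,), (1125.29,), (1811.96,)]

Reason: COALESCE vs CASE for NULL handling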